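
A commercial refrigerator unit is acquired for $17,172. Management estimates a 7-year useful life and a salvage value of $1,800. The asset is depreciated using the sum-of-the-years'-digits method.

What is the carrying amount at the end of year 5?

$3,447

Depreciable base = $17,172 − $1,800 = $15,372.
Sum of the years' digits = 7+6+5+4+3+2+1 = 28.
Year 1: $15,372 × 7/28 = $3,843. Book value $13,329.
Year 2: $15,372 × 6/28 = $3,294. Book value $10,035.
Year 3: $15,372 × 5/28 = $2,745. Book value $7,290.
Year 4: $15,372 × 4/28 = $2,196. Book value $5,094.
Year 5: $15,372 × 3/28 = $1,647. Book value $3,447.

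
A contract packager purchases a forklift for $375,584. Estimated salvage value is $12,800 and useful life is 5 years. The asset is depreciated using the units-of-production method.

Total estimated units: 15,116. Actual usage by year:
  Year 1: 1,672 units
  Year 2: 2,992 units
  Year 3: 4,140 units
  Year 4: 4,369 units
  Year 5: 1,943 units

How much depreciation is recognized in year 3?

Depreciable base = $375,584 − $12,800 = $362,784.
Rate = $362,784 / 15,116 units = $24 per unit.
Year 1: 1,672 × $24 = $40,128. Book value $335,456.
Year 2: 2,992 × $24 = $71,808. Book value $263,648.
Year 3: 4,140 × $24 = $99,360. Book value $164,288.

$99,360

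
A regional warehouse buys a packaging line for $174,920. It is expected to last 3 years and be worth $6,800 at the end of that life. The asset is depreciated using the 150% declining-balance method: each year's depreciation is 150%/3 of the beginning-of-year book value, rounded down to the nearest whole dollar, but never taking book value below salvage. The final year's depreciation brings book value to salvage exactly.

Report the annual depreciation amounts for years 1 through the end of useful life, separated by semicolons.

$87,460; $43,730; $36,930

Depreciable base = $174,920 − $6,800 = $168,120.
Year 1: ⌊$174,920 × 150%/3⌋ = $87,460. Book value $87,460.
Year 2: ⌊$87,460 × 150%/3⌋ = $43,730. Book value $43,730.
Year 3 (final): $43,730 − $6,800 = $36,930. Book value $6,800.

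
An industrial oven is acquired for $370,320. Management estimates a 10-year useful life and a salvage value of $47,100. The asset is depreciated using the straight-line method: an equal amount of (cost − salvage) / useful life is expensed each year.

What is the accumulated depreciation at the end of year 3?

Depreciable base = $370,320 − $47,100 = $323,220.
Annual expense = $323,220 / 10 = $32,322.
End of year 1: book value $337,998.
End of year 2: book value $305,676.
End of year 3: book value $273,354.
Accumulated through year 3 = $370,320 − $273,354 = $96,966.

$96,966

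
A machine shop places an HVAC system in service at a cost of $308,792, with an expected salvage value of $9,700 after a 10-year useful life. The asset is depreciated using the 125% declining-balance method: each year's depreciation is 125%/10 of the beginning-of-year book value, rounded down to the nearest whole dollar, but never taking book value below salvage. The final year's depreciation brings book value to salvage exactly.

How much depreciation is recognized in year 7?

$17,323

Depreciable base = $308,792 − $9,700 = $299,092.
Year 1: ⌊$308,792 × 125%/10⌋ = $38,599. Book value $270,193.
Year 2: ⌊$270,193 × 125%/10⌋ = $33,774. Book value $236,419.
Year 3: ⌊$236,419 × 125%/10⌋ = $29,552. Book value $206,867.
Year 4: ⌊$206,867 × 125%/10⌋ = $25,858. Book value $181,009.
Year 5: ⌊$181,009 × 125%/10⌋ = $22,626. Book value $158,383.
Year 6: ⌊$158,383 × 125%/10⌋ = $19,797. Book value $138,586.
Year 7: ⌊$138,586 × 125%/10⌋ = $17,323. Book value $121,263.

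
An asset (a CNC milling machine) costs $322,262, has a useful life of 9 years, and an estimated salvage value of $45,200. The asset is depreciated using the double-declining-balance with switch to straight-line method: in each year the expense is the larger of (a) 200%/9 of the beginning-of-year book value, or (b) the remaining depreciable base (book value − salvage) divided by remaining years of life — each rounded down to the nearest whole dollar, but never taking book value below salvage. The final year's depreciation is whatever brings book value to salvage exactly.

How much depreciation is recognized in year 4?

Depreciable base = $322,262 − $45,200 = $277,062.
Year 1: DB = ⌊$322,262 × 200%/9⌋ = $71,613; SL = ⌊$277,062/9⌋ = $30,784 → take DB $71,613. Book value $250,649.
Year 2: DB = ⌊$250,649 × 200%/9⌋ = $55,699; SL = ⌊$205,449/8⌋ = $25,681 → take DB $55,699. Book value $194,950.
Year 3: DB = ⌊$194,950 × 200%/9⌋ = $43,322; SL = ⌊$149,750/7⌋ = $21,392 → take DB $43,322. Book value $151,628.
Year 4: DB = ⌊$151,628 × 200%/9⌋ = $33,695; SL = ⌊$106,428/6⌋ = $17,738 → take DB $33,695. Book value $117,933.

$33,695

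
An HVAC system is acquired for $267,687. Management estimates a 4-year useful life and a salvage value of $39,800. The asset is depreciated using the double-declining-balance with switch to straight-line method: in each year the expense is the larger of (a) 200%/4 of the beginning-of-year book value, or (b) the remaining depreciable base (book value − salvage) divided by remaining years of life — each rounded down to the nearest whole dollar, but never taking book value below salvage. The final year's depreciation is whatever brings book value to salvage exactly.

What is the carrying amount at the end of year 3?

$39,800

Depreciable base = $267,687 − $39,800 = $227,887.
Year 1: DB = ⌊$267,687 × 200%/4⌋ = $133,843; SL = ⌊$227,887/4⌋ = $56,971 → take DB $133,843. Book value $133,844.
Year 2: DB = ⌊$133,844 × 200%/4⌋ = $66,922; SL = ⌊$94,044/3⌋ = $31,348 → take DB $66,922. Book value $66,922.
Year 3: DB = ⌊$66,922 × 200%/4⌋ = $33,461; SL = ⌊$27,122/2⌋ = $13,561 → take DB $33,461, capped at $27,122. Book value $39,800.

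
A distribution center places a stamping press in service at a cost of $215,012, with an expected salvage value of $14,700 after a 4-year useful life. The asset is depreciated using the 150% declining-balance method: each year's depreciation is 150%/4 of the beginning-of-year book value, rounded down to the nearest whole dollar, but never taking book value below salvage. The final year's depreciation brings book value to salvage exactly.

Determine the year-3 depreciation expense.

$31,496

Depreciable base = $215,012 − $14,700 = $200,312.
Year 1: ⌊$215,012 × 150%/4⌋ = $80,629. Book value $134,383.
Year 2: ⌊$134,383 × 150%/4⌋ = $50,393. Book value $83,990.
Year 3: ⌊$83,990 × 150%/4⌋ = $31,496. Book value $52,494.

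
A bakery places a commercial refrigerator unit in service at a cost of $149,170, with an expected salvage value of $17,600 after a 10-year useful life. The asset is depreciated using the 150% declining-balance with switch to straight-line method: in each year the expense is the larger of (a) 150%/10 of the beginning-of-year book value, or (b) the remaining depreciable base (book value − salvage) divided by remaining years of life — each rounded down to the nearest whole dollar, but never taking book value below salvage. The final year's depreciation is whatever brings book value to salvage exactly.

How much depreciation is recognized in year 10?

$9,666

Depreciable base = $149,170 − $17,600 = $131,570.
Year 1: DB = ⌊$149,170 × 150%/10⌋ = $22,375; SL = ⌊$131,570/10⌋ = $13,157 → take DB $22,375. Book value $126,795.
Year 2: DB = ⌊$126,795 × 150%/10⌋ = $19,019; SL = ⌊$109,195/9⌋ = $12,132 → take DB $19,019. Book value $107,776.
Year 3: DB = ⌊$107,776 × 150%/10⌋ = $16,166; SL = ⌊$90,176/8⌋ = $11,272 → take DB $16,166. Book value $91,610.
Year 4: DB = ⌊$91,610 × 150%/10⌋ = $13,741; SL = ⌊$74,010/7⌋ = $10,572 → take DB $13,741. Book value $77,869.
Year 5: DB = ⌊$77,869 × 150%/10⌋ = $11,680; SL = ⌊$60,269/6⌋ = $10,044 → take DB $11,680. Book value $66,189.
Year 6: DB = ⌊$66,189 × 150%/10⌋ = $9,928; SL = ⌊$48,589/5⌋ = $9,717 → take DB $9,928. Book value $56,261.
Year 7: DB = ⌊$56,261 × 150%/10⌋ = $8,439; SL = ⌊$38,661/4⌋ = $9,665 → take SL $9,665. Book value $46,596.
Year 8: DB = ⌊$46,596 × 150%/10⌋ = $6,989; SL = ⌊$28,996/3⌋ = $9,665 → take SL $9,665. Book value $36,931.
Year 9: DB = ⌊$36,931 × 150%/10⌋ = $5,539; SL = ⌊$19,331/2⌋ = $9,665 → take SL $9,665. Book value $27,266.
Year 10 (final): $27,266 − $17,600 = $9,666. Book value $17,600.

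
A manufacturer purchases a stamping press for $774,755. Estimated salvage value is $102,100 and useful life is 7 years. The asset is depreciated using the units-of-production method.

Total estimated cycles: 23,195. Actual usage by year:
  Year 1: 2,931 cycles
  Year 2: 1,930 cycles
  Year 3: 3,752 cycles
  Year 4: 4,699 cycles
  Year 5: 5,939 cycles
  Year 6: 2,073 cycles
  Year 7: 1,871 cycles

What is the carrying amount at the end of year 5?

$216,476

Depreciable base = $774,755 − $102,100 = $672,655.
Rate = $672,655 / 23,195 cycles = $29 per cycle.
Year 1: 2,931 × $29 = $84,999. Book value $689,756.
Year 2: 1,930 × $29 = $55,970. Book value $633,786.
Year 3: 3,752 × $29 = $108,808. Book value $524,978.
Year 4: 4,699 × $29 = $136,271. Book value $388,707.
Year 5: 5,939 × $29 = $172,231. Book value $216,476.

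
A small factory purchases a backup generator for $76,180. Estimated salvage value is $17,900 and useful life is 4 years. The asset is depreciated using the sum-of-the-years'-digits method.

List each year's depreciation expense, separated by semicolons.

Depreciable base = $76,180 − $17,900 = $58,280.
Sum of the years' digits = 4+3+2+1 = 10.
Year 1: $58,280 × 4/10 = $23,312. Book value $52,868.
Year 2: $58,280 × 3/10 = $17,484. Book value $35,384.
Year 3: $58,280 × 2/10 = $11,656. Book value $23,728.
Year 4: $58,280 × 1/10 = $5,828. Book value $17,900.

$23,312; $17,484; $11,656; $5,828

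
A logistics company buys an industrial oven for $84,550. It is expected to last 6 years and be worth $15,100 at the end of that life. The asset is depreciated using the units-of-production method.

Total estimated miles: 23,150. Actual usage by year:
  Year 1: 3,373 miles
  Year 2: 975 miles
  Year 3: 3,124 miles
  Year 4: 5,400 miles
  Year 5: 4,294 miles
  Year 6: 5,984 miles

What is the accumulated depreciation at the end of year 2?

$13,044

Depreciable base = $84,550 − $15,100 = $69,450.
Rate = $69,450 / 23,150 miles = $3 per mile.
Year 1: 3,373 × $3 = $10,119. Book value $74,431.
Year 2: 975 × $3 = $2,925. Book value $71,506.
Accumulated through year 2 = $84,550 − $71,506 = $13,044.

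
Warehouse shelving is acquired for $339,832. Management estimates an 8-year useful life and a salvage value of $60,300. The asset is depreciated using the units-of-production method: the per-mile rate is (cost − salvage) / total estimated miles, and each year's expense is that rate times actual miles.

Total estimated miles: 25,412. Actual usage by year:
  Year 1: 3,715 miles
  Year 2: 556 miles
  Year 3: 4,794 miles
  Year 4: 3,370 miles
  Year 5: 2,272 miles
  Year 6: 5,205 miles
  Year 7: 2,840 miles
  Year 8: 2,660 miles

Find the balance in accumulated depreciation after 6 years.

$219,032

Depreciable base = $339,832 − $60,300 = $279,532.
Rate = $279,532 / 25,412 miles = $11 per mile.
Year 1: 3,715 × $11 = $40,865. Book value $298,967.
Year 2: 556 × $11 = $6,116. Book value $292,851.
Year 3: 4,794 × $11 = $52,734. Book value $240,117.
Year 4: 3,370 × $11 = $37,070. Book value $203,047.
Year 5: 2,272 × $11 = $24,992. Book value $178,055.
Year 6: 5,205 × $11 = $57,255. Book value $120,800.
Accumulated through year 6 = $339,832 − $120,800 = $219,032.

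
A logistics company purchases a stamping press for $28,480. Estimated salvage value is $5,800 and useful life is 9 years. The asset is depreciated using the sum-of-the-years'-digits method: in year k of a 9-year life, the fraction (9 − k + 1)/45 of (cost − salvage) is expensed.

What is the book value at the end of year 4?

Depreciable base = $28,480 − $5,800 = $22,680.
Sum of the years' digits = 9+8+7+6+5+4+3+2+1 = 45.
Year 1: $22,680 × 9/45 = $4,536. Book value $23,944.
Year 2: $22,680 × 8/45 = $4,032. Book value $19,912.
Year 3: $22,680 × 7/45 = $3,528. Book value $16,384.
Year 4: $22,680 × 6/45 = $3,024. Book value $13,360.

$13,360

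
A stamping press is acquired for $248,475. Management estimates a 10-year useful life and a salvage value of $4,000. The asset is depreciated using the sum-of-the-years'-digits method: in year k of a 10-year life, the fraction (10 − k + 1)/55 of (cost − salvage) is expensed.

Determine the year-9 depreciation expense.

Depreciable base = $248,475 − $4,000 = $244,475.
Sum of the years' digits = 10+9+8+7+6+5+4+3+2+1 = 55.
Year 1: $244,475 × 10/55 = $44,450. Book value $204,025.
Year 2: $244,475 × 9/55 = $40,005. Book value $164,020.
Year 3: $244,475 × 8/55 = $35,560. Book value $128,460.
Year 4: $244,475 × 7/55 = $31,115. Book value $97,345.
Year 5: $244,475 × 6/55 = $26,670. Book value $70,675.
Year 6: $244,475 × 5/55 = $22,225. Book value $48,450.
Year 7: $244,475 × 4/55 = $17,780. Book value $30,670.
Year 8: $244,475 × 3/55 = $13,335. Book value $17,335.
Year 9: $244,475 × 2/55 = $8,890. Book value $8,445.

$8,890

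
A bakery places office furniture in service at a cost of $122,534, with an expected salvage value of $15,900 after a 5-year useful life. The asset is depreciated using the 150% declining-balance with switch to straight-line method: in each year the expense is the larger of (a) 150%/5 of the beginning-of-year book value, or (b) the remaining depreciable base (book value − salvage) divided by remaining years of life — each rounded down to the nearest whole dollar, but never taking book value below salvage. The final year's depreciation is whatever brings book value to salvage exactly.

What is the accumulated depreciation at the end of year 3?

Depreciable base = $122,534 − $15,900 = $106,634.
Year 1: DB = ⌊$122,534 × 150%/5⌋ = $36,760; SL = ⌊$106,634/5⌋ = $21,326 → take DB $36,760. Book value $85,774.
Year 2: DB = ⌊$85,774 × 150%/5⌋ = $25,732; SL = ⌊$69,874/4⌋ = $17,468 → take DB $25,732. Book value $60,042.
Year 3: DB = ⌊$60,042 × 150%/5⌋ = $18,012; SL = ⌊$44,142/3⌋ = $14,714 → take DB $18,012. Book value $42,030.
Accumulated through year 3 = $122,534 − $42,030 = $80,504.

$80,504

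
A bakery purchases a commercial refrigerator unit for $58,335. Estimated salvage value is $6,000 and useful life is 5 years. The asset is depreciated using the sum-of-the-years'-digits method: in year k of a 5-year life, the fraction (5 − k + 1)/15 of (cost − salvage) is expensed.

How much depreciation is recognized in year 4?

Depreciable base = $58,335 − $6,000 = $52,335.
Sum of the years' digits = 5+4+3+2+1 = 15.
Year 1: $52,335 × 5/15 = $17,445. Book value $40,890.
Year 2: $52,335 × 4/15 = $13,956. Book value $26,934.
Year 3: $52,335 × 3/15 = $10,467. Book value $16,467.
Year 4: $52,335 × 2/15 = $6,978. Book value $9,489.

$6,978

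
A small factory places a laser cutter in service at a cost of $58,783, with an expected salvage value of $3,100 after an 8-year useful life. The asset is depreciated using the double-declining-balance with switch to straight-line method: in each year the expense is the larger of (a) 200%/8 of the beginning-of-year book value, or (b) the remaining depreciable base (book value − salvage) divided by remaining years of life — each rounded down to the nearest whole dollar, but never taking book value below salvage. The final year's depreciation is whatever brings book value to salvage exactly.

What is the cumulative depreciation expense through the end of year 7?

$52,066

Depreciable base = $58,783 − $3,100 = $55,683.
Year 1: DB = ⌊$58,783 × 200%/8⌋ = $14,695; SL = ⌊$55,683/8⌋ = $6,960 → take DB $14,695. Book value $44,088.
Year 2: DB = ⌊$44,088 × 200%/8⌋ = $11,022; SL = ⌊$40,988/7⌋ = $5,855 → take DB $11,022. Book value $33,066.
Year 3: DB = ⌊$33,066 × 200%/8⌋ = $8,266; SL = ⌊$29,966/6⌋ = $4,994 → take DB $8,266. Book value $24,800.
Year 4: DB = ⌊$24,800 × 200%/8⌋ = $6,200; SL = ⌊$21,700/5⌋ = $4,340 → take DB $6,200. Book value $18,600.
Year 5: DB = ⌊$18,600 × 200%/8⌋ = $4,650; SL = ⌊$15,500/4⌋ = $3,875 → take DB $4,650. Book value $13,950.
Year 6: DB = ⌊$13,950 × 200%/8⌋ = $3,487; SL = ⌊$10,850/3⌋ = $3,616 → take SL $3,616. Book value $10,334.
Year 7: DB = ⌊$10,334 × 200%/8⌋ = $2,583; SL = ⌊$7,234/2⌋ = $3,617 → take SL $3,617. Book value $6,717.
Accumulated through year 7 = $58,783 − $6,717 = $52,066.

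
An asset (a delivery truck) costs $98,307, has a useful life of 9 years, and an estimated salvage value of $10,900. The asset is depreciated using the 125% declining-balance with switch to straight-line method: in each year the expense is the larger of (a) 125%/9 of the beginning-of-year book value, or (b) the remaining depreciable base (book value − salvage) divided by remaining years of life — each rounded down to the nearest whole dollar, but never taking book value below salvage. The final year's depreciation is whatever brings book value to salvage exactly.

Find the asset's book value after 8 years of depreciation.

Depreciable base = $98,307 − $10,900 = $87,407.
Year 1: DB = ⌊$98,307 × 125%/9⌋ = $13,653; SL = ⌊$87,407/9⌋ = $9,711 → take DB $13,653. Book value $84,654.
Year 2: DB = ⌊$84,654 × 125%/9⌋ = $11,757; SL = ⌊$73,754/8⌋ = $9,219 → take DB $11,757. Book value $72,897.
Year 3: DB = ⌊$72,897 × 125%/9⌋ = $10,124; SL = ⌊$61,997/7⌋ = $8,856 → take DB $10,124. Book value $62,773.
Year 4: DB = ⌊$62,773 × 125%/9⌋ = $8,718; SL = ⌊$51,873/6⌋ = $8,645 → take DB $8,718. Book value $54,055.
Year 5: DB = ⌊$54,055 × 125%/9⌋ = $7,507; SL = ⌊$43,155/5⌋ = $8,631 → take SL $8,631. Book value $45,424.
Year 6: DB = ⌊$45,424 × 125%/9⌋ = $6,308; SL = ⌊$34,524/4⌋ = $8,631 → take SL $8,631. Book value $36,793.
Year 7: DB = ⌊$36,793 × 125%/9⌋ = $5,110; SL = ⌊$25,893/3⌋ = $8,631 → take SL $8,631. Book value $28,162.
Year 8: DB = ⌊$28,162 × 125%/9⌋ = $3,911; SL = ⌊$17,262/2⌋ = $8,631 → take SL $8,631. Book value $19,531.

$19,531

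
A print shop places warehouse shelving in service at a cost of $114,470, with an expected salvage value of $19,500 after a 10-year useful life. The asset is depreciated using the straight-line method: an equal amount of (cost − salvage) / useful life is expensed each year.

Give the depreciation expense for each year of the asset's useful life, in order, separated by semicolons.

Depreciable base = $114,470 − $19,500 = $94,970.
Annual expense = $94,970 / 10 = $9,497.
End of year 1: book value $104,973.
End of year 2: book value $95,476.
End of year 3: book value $85,979.
End of year 4: book value $76,482.
End of year 5: book value $66,985.
End of year 6: book value $57,488.
End of year 7: book value $47,991.
End of year 8: book value $38,494.
End of year 9: book value $28,997.
End of year 10: book value $19,500.

$9,497; $9,497; $9,497; $9,497; $9,497; $9,497; $9,497; $9,497; $9,497; $9,497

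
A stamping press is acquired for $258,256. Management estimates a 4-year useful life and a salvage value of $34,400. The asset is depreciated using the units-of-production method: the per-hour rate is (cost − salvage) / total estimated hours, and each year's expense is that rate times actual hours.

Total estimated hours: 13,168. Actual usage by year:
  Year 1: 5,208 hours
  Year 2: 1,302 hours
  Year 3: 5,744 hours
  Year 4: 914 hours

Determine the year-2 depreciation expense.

Depreciable base = $258,256 − $34,400 = $223,856.
Rate = $223,856 / 13,168 hours = $17 per hour.
Year 1: 5,208 × $17 = $88,536. Book value $169,720.
Year 2: 1,302 × $17 = $22,134. Book value $147,586.

$22,134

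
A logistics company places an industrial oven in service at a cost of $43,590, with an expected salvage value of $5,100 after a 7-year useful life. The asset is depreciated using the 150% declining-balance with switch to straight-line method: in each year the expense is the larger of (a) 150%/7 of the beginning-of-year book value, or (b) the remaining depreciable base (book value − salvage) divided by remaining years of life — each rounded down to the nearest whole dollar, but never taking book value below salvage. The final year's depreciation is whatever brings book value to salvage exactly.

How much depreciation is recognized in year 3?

Depreciable base = $43,590 − $5,100 = $38,490.
Year 1: DB = ⌊$43,590 × 150%/7⌋ = $9,340; SL = ⌊$38,490/7⌋ = $5,498 → take DB $9,340. Book value $34,250.
Year 2: DB = ⌊$34,250 × 150%/7⌋ = $7,339; SL = ⌊$29,150/6⌋ = $4,858 → take DB $7,339. Book value $26,911.
Year 3: DB = ⌊$26,911 × 150%/7⌋ = $5,766; SL = ⌊$21,811/5⌋ = $4,362 → take DB $5,766. Book value $21,145.

$5,766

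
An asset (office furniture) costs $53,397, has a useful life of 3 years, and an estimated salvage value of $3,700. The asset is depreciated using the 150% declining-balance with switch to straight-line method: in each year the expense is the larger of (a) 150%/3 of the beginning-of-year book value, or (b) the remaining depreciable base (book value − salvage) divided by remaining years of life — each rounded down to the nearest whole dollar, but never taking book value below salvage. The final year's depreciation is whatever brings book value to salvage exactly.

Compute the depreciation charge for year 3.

$9,650

Depreciable base = $53,397 − $3,700 = $49,697.
Year 1: DB = ⌊$53,397 × 150%/3⌋ = $26,698; SL = ⌊$49,697/3⌋ = $16,565 → take DB $26,698. Book value $26,699.
Year 2: DB = ⌊$26,699 × 150%/3⌋ = $13,349; SL = ⌊$22,999/2⌋ = $11,499 → take DB $13,349. Book value $13,350.
Year 3 (final): $13,350 − $3,700 = $9,650. Book value $3,700.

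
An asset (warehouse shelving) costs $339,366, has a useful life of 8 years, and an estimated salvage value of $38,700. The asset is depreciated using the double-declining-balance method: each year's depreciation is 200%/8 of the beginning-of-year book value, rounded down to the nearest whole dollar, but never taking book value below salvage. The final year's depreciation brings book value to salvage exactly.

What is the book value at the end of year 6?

Depreciable base = $339,366 − $38,700 = $300,666.
Year 1: ⌊$339,366 × 200%/8⌋ = $84,841. Book value $254,525.
Year 2: ⌊$254,525 × 200%/8⌋ = $63,631. Book value $190,894.
Year 3: ⌊$190,894 × 200%/8⌋ = $47,723. Book value $143,171.
Year 4: ⌊$143,171 × 200%/8⌋ = $35,792. Book value $107,379.
Year 5: ⌊$107,379 × 200%/8⌋ = $26,844. Book value $80,535.
Year 6: ⌊$80,535 × 200%/8⌋ = $20,133. Book value $60,402.

$60,402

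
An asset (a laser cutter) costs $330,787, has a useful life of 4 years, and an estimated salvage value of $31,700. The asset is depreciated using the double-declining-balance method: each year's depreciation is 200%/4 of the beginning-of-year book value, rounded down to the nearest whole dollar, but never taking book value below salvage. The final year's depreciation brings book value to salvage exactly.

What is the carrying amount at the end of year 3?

Depreciable base = $330,787 − $31,700 = $299,087.
Year 1: ⌊$330,787 × 200%/4⌋ = $165,393. Book value $165,394.
Year 2: ⌊$165,394 × 200%/4⌋ = $82,697. Book value $82,697.
Year 3: ⌊$82,697 × 200%/4⌋ = $41,348. Book value $41,349.

$41,349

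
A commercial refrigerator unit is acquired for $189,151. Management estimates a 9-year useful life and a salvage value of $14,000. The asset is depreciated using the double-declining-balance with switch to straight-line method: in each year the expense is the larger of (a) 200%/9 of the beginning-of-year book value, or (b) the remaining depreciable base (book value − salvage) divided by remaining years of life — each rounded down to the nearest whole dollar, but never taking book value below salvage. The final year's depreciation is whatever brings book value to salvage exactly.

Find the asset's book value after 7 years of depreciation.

$32,570

Depreciable base = $189,151 − $14,000 = $175,151.
Year 1: DB = ⌊$189,151 × 200%/9⌋ = $42,033; SL = ⌊$175,151/9⌋ = $19,461 → take DB $42,033. Book value $147,118.
Year 2: DB = ⌊$147,118 × 200%/9⌋ = $32,692; SL = ⌊$133,118/8⌋ = $16,639 → take DB $32,692. Book value $114,426.
Year 3: DB = ⌊$114,426 × 200%/9⌋ = $25,428; SL = ⌊$100,426/7⌋ = $14,346 → take DB $25,428. Book value $88,998.
Year 4: DB = ⌊$88,998 × 200%/9⌋ = $19,777; SL = ⌊$74,998/6⌋ = $12,499 → take DB $19,777. Book value $69,221.
Year 5: DB = ⌊$69,221 × 200%/9⌋ = $15,382; SL = ⌊$55,221/5⌋ = $11,044 → take DB $15,382. Book value $53,839.
Year 6: DB = ⌊$53,839 × 200%/9⌋ = $11,964; SL = ⌊$39,839/4⌋ = $9,959 → take DB $11,964. Book value $41,875.
Year 7: DB = ⌊$41,875 × 200%/9⌋ = $9,305; SL = ⌊$27,875/3⌋ = $9,291 → take DB $9,305. Book value $32,570.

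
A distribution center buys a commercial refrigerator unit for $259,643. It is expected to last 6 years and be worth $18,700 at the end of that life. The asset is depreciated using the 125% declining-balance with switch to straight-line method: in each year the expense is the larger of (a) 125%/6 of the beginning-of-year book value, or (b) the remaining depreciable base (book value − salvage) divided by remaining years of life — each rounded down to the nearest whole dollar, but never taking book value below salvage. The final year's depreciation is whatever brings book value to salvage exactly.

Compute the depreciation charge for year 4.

Depreciable base = $259,643 − $18,700 = $240,943.
Year 1: DB = ⌊$259,643 × 125%/6⌋ = $54,092; SL = ⌊$240,943/6⌋ = $40,157 → take DB $54,092. Book value $205,551.
Year 2: DB = ⌊$205,551 × 125%/6⌋ = $42,823; SL = ⌊$186,851/5⌋ = $37,370 → take DB $42,823. Book value $162,728.
Year 3: DB = ⌊$162,728 × 125%/6⌋ = $33,901; SL = ⌊$144,028/4⌋ = $36,007 → take SL $36,007. Book value $126,721.
Year 4: DB = ⌊$126,721 × 125%/6⌋ = $26,400; SL = ⌊$108,021/3⌋ = $36,007 → take SL $36,007. Book value $90,714.

$36,007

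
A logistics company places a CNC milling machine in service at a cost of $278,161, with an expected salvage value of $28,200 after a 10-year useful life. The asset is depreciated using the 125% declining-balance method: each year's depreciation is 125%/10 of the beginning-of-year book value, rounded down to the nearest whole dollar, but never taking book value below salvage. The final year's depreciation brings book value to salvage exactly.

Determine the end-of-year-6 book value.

$124,839

Depreciable base = $278,161 − $28,200 = $249,961.
Year 1: ⌊$278,161 × 125%/10⌋ = $34,770. Book value $243,391.
Year 2: ⌊$243,391 × 125%/10⌋ = $30,423. Book value $212,968.
Year 3: ⌊$212,968 × 125%/10⌋ = $26,621. Book value $186,347.
Year 4: ⌊$186,347 × 125%/10⌋ = $23,293. Book value $163,054.
Year 5: ⌊$163,054 × 125%/10⌋ = $20,381. Book value $142,673.
Year 6: ⌊$142,673 × 125%/10⌋ = $17,834. Book value $124,839.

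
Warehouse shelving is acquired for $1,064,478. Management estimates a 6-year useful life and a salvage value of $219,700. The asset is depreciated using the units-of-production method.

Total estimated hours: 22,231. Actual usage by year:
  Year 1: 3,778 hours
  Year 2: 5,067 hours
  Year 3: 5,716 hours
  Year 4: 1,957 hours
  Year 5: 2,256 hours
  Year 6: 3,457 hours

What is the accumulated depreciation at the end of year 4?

$627,684

Depreciable base = $1,064,478 − $219,700 = $844,778.
Rate = $844,778 / 22,231 hours = $38 per hour.
Year 1: 3,778 × $38 = $143,564. Book value $920,914.
Year 2: 5,067 × $38 = $192,546. Book value $728,368.
Year 3: 5,716 × $38 = $217,208. Book value $511,160.
Year 4: 1,957 × $38 = $74,366. Book value $436,794.
Accumulated through year 4 = $1,064,478 − $436,794 = $627,684.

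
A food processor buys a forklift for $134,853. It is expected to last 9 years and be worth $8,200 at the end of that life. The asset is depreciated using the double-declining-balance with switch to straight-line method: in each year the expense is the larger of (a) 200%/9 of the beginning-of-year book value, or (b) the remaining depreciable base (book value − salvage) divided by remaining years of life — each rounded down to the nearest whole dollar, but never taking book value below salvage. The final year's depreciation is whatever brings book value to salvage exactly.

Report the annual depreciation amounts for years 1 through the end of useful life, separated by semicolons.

Depreciable base = $134,853 − $8,200 = $126,653.
Year 1: DB = ⌊$134,853 × 200%/9⌋ = $29,967; SL = ⌊$126,653/9⌋ = $14,072 → take DB $29,967. Book value $104,886.
Year 2: DB = ⌊$104,886 × 200%/9⌋ = $23,308; SL = ⌊$96,686/8⌋ = $12,085 → take DB $23,308. Book value $81,578.
Year 3: DB = ⌊$81,578 × 200%/9⌋ = $18,128; SL = ⌊$73,378/7⌋ = $10,482 → take DB $18,128. Book value $63,450.
Year 4: DB = ⌊$63,450 × 200%/9⌋ = $14,100; SL = ⌊$55,250/6⌋ = $9,208 → take DB $14,100. Book value $49,350.
Year 5: DB = ⌊$49,350 × 200%/9⌋ = $10,966; SL = ⌊$41,150/5⌋ = $8,230 → take DB $10,966. Book value $38,384.
Year 6: DB = ⌊$38,384 × 200%/9⌋ = $8,529; SL = ⌊$30,184/4⌋ = $7,546 → take DB $8,529. Book value $29,855.
Year 7: DB = ⌊$29,855 × 200%/9⌋ = $6,634; SL = ⌊$21,655/3⌋ = $7,218 → take SL $7,218. Book value $22,637.
Year 8: DB = ⌊$22,637 × 200%/9⌋ = $5,030; SL = ⌊$14,437/2⌋ = $7,218 → take SL $7,218. Book value $15,419.
Year 9 (final): $15,419 − $8,200 = $7,219. Book value $8,200.

$29,967; $23,308; $18,128; $14,100; $10,966; $8,529; $7,218; $7,218; $7,219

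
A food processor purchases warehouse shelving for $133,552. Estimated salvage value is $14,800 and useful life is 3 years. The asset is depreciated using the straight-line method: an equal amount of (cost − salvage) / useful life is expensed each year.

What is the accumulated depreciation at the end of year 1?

$39,584

Depreciable base = $133,552 − $14,800 = $118,752.
Annual expense = $118,752 / 3 = $39,584.
End of year 1: book value $93,968.
Accumulated through year 1 = $133,552 − $93,968 = $39,584.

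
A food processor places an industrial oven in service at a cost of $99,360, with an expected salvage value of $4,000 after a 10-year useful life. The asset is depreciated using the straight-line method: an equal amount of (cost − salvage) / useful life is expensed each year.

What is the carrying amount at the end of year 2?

$80,288

Depreciable base = $99,360 − $4,000 = $95,360.
Annual expense = $95,360 / 10 = $9,536.
End of year 1: book value $89,824.
End of year 2: book value $80,288.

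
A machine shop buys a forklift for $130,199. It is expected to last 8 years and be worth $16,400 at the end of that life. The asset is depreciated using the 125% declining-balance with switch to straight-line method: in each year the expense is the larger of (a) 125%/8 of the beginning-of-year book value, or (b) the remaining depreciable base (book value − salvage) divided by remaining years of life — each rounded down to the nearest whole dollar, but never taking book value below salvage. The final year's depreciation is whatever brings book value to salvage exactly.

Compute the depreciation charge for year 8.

$12,362

Depreciable base = $130,199 − $16,400 = $113,799.
Year 1: DB = ⌊$130,199 × 125%/8⌋ = $20,343; SL = ⌊$113,799/8⌋ = $14,224 → take DB $20,343. Book value $109,856.
Year 2: DB = ⌊$109,856 × 125%/8⌋ = $17,165; SL = ⌊$93,456/7⌋ = $13,350 → take DB $17,165. Book value $92,691.
Year 3: DB = ⌊$92,691 × 125%/8⌋ = $14,482; SL = ⌊$76,291/6⌋ = $12,715 → take DB $14,482. Book value $78,209.
Year 4: DB = ⌊$78,209 × 125%/8⌋ = $12,220; SL = ⌊$61,809/5⌋ = $12,361 → take SL $12,361. Book value $65,848.
Year 5: DB = ⌊$65,848 × 125%/8⌋ = $10,288; SL = ⌊$49,448/4⌋ = $12,362 → take SL $12,362. Book value $53,486.
Year 6: DB = ⌊$53,486 × 125%/8⌋ = $8,357; SL = ⌊$37,086/3⌋ = $12,362 → take SL $12,362. Book value $41,124.
Year 7: DB = ⌊$41,124 × 125%/8⌋ = $6,425; SL = ⌊$24,724/2⌋ = $12,362 → take SL $12,362. Book value $28,762.
Year 8 (final): $28,762 − $16,400 = $12,362. Book value $16,400.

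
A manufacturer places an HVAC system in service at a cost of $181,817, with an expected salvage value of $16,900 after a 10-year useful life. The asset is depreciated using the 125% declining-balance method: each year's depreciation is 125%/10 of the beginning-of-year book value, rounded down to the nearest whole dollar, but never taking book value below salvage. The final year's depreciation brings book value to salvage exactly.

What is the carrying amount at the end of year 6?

$81,600

Depreciable base = $181,817 − $16,900 = $164,917.
Year 1: ⌊$181,817 × 125%/10⌋ = $22,727. Book value $159,090.
Year 2: ⌊$159,090 × 125%/10⌋ = $19,886. Book value $139,204.
Year 3: ⌊$139,204 × 125%/10⌋ = $17,400. Book value $121,804.
Year 4: ⌊$121,804 × 125%/10⌋ = $15,225. Book value $106,579.
Year 5: ⌊$106,579 × 125%/10⌋ = $13,322. Book value $93,257.
Year 6: ⌊$93,257 × 125%/10⌋ = $11,657. Book value $81,600.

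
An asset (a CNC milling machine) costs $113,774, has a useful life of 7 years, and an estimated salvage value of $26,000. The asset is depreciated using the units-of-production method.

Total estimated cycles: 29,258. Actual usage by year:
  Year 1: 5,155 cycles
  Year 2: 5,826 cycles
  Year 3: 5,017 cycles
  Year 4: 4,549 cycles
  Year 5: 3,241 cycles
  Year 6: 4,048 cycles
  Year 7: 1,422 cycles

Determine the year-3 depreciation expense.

$15,051

Depreciable base = $113,774 − $26,000 = $87,774.
Rate = $87,774 / 29,258 cycles = $3 per cycle.
Year 1: 5,155 × $3 = $15,465. Book value $98,309.
Year 2: 5,826 × $3 = $17,478. Book value $80,831.
Year 3: 5,017 × $3 = $15,051. Book value $65,780.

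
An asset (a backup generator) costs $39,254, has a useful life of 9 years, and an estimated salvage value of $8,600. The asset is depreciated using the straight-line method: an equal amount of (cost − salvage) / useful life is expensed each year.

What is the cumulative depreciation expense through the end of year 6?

Depreciable base = $39,254 − $8,600 = $30,654.
Annual expense = $30,654 / 9 = $3,406.
End of year 1: book value $35,848.
End of year 2: book value $32,442.
End of year 3: book value $29,036.
End of year 4: book value $25,630.
End of year 5: book value $22,224.
End of year 6: book value $18,818.
Accumulated through year 6 = $39,254 − $18,818 = $20,436.

$20,436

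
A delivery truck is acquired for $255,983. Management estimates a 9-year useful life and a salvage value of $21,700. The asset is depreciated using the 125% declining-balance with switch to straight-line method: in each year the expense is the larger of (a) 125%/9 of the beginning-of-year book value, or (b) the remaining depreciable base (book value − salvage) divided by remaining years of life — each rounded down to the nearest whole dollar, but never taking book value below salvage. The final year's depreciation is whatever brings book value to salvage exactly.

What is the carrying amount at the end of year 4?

Depreciable base = $255,983 − $21,700 = $234,283.
Year 1: DB = ⌊$255,983 × 125%/9⌋ = $35,553; SL = ⌊$234,283/9⌋ = $26,031 → take DB $35,553. Book value $220,430.
Year 2: DB = ⌊$220,430 × 125%/9⌋ = $30,615; SL = ⌊$198,730/8⌋ = $24,841 → take DB $30,615. Book value $189,815.
Year 3: DB = ⌊$189,815 × 125%/9⌋ = $26,363; SL = ⌊$168,115/7⌋ = $24,016 → take DB $26,363. Book value $163,452.
Year 4: DB = ⌊$163,452 × 125%/9⌋ = $22,701; SL = ⌊$141,752/6⌋ = $23,625 → take SL $23,625. Book value $139,827.

$139,827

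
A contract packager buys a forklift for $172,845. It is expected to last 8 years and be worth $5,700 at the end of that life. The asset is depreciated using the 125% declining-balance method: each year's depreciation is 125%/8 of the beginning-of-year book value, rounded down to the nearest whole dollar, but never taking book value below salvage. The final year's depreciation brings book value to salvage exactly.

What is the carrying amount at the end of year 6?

Depreciable base = $172,845 − $5,700 = $167,145.
Year 1: ⌊$172,845 × 125%/8⌋ = $27,007. Book value $145,838.
Year 2: ⌊$145,838 × 125%/8⌋ = $22,787. Book value $123,051.
Year 3: ⌊$123,051 × 125%/8⌋ = $19,226. Book value $103,825.
Year 4: ⌊$103,825 × 125%/8⌋ = $16,222. Book value $87,603.
Year 5: ⌊$87,603 × 125%/8⌋ = $13,687. Book value $73,916.
Year 6: ⌊$73,916 × 125%/8⌋ = $11,549. Book value $62,367.

$62,367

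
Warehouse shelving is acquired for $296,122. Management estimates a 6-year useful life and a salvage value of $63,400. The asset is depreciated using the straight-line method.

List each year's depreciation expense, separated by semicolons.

$38,787; $38,787; $38,787; $38,787; $38,787; $38,787

Depreciable base = $296,122 − $63,400 = $232,722.
Annual expense = $232,722 / 6 = $38,787.
End of year 1: book value $257,335.
End of year 2: book value $218,548.
End of year 3: book value $179,761.
End of year 4: book value $140,974.
End of year 5: book value $102,187.
End of year 6: book value $63,400.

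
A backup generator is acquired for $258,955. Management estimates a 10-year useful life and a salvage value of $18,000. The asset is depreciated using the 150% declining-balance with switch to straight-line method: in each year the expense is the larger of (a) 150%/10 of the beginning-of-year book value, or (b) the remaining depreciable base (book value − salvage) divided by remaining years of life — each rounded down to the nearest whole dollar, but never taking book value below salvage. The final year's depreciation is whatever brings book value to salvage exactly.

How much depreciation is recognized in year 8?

$19,380

Depreciable base = $258,955 − $18,000 = $240,955.
Year 1: DB = ⌊$258,955 × 150%/10⌋ = $38,843; SL = ⌊$240,955/10⌋ = $24,095 → take DB $38,843. Book value $220,112.
Year 2: DB = ⌊$220,112 × 150%/10⌋ = $33,016; SL = ⌊$202,112/9⌋ = $22,456 → take DB $33,016. Book value $187,096.
Year 3: DB = ⌊$187,096 × 150%/10⌋ = $28,064; SL = ⌊$169,096/8⌋ = $21,137 → take DB $28,064. Book value $159,032.
Year 4: DB = ⌊$159,032 × 150%/10⌋ = $23,854; SL = ⌊$141,032/7⌋ = $20,147 → take DB $23,854. Book value $135,178.
Year 5: DB = ⌊$135,178 × 150%/10⌋ = $20,276; SL = ⌊$117,178/6⌋ = $19,529 → take DB $20,276. Book value $114,902.
Year 6: DB = ⌊$114,902 × 150%/10⌋ = $17,235; SL = ⌊$96,902/5⌋ = $19,380 → take SL $19,380. Book value $95,522.
Year 7: DB = ⌊$95,522 × 150%/10⌋ = $14,328; SL = ⌊$77,522/4⌋ = $19,380 → take SL $19,380. Book value $76,142.
Year 8: DB = ⌊$76,142 × 150%/10⌋ = $11,421; SL = ⌊$58,142/3⌋ = $19,380 → take SL $19,380. Book value $56,762.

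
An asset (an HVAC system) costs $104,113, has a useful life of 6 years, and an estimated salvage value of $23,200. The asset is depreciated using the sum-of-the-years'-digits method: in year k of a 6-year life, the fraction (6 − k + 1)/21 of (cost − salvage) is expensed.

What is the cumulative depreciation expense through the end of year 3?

Depreciable base = $104,113 − $23,200 = $80,913.
Sum of the years' digits = 6+5+4+3+2+1 = 21.
Year 1: $80,913 × 6/21 = $23,118. Book value $80,995.
Year 2: $80,913 × 5/21 = $19,265. Book value $61,730.
Year 3: $80,913 × 4/21 = $15,412. Book value $46,318.
Accumulated through year 3 = $104,113 − $46,318 = $57,795.

$57,795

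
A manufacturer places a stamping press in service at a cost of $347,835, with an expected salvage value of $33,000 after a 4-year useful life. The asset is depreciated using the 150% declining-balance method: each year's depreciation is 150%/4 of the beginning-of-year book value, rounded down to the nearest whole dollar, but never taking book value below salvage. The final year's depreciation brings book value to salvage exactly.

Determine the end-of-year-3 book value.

$84,922

Depreciable base = $347,835 − $33,000 = $314,835.
Year 1: ⌊$347,835 × 150%/4⌋ = $130,438. Book value $217,397.
Year 2: ⌊$217,397 × 150%/4⌋ = $81,523. Book value $135,874.
Year 3: ⌊$135,874 × 150%/4⌋ = $50,952. Book value $84,922.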